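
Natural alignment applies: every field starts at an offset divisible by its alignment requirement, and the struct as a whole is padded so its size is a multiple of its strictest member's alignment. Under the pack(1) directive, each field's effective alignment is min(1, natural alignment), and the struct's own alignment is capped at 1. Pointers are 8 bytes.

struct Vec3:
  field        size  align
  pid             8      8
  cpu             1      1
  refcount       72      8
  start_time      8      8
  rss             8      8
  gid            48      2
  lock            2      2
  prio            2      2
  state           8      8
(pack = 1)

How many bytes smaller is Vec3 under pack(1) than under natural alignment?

11

natural layout:
  0..8  pid  (8B, 8-aligned)
  8..9  cpu  (1B, 1-aligned)
  9..16  -- padding (7B)
  16..88  refcount  (72B, 8-aligned)
  88..96  start_time  (8B, 8-aligned)
  96..104  rss  (8B, 8-aligned)
  104..152  gid  (48B, 2-aligned)
  152..154  lock  (2B, 2-aligned)
  154..156  prio  (2B, 2-aligned)
  156..160  -- padding (4B)
  160..168  state  (8B, 8-aligned)
  sizeof = 168, alignof = 8
packed(1) layout:
  0..8  pid  (8B, 1-aligned)
  8..9  cpu  (1B, 1-aligned)
  9..81  refcount  (72B, 1-aligned)
  81..89  start_time  (8B, 1-aligned)
  89..97  rss  (8B, 1-aligned)
  97..145  gid  (48B, 1-aligned)
  145..147  lock  (2B, 1-aligned)
  147..149  prio  (2B, 1-aligned)
  149..157  state  (8B, 1-aligned)
  sizeof = 157, alignof = 1
168 − 157 = 11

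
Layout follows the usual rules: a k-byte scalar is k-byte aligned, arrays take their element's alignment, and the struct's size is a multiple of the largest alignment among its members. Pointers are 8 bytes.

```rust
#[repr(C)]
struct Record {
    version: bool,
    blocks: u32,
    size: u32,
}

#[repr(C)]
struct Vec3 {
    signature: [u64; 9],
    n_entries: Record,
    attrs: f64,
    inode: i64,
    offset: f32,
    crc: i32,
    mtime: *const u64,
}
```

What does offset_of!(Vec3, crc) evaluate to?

108

Record: version at 0 (size 1, align 1) → ends 1; pad 3 to align 4 for blocks; blocks at 4 (size 4, align 4) → ends 8; size at 8 (size 4, align 4) → ends 12; total 12 bytes, alignment 4
signature at 0 (size 72, align 8) → ends 72
n_entries at 72 (size 12, align 4) → ends 84
pad 4 to align 8 for attrs
attrs at 88 (size 8, align 8) → ends 96
inode at 96 (size 8, align 8) → ends 104
offset at 104 (size 4, align 4) → ends 108
crc at 108 (size 4, align 4) → ends 112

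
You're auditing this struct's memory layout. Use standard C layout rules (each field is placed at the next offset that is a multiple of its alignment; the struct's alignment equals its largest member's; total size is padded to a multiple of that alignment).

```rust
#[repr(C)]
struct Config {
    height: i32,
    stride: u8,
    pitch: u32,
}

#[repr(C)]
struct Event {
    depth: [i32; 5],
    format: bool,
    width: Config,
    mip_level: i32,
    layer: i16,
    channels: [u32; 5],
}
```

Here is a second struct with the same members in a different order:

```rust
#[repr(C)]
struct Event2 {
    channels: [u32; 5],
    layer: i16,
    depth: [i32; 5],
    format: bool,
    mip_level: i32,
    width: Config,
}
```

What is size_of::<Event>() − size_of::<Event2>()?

0

Config: height at 0 (size 4, align 4) → ends 4; stride at 4 (size 1, align 1) → ends 5; pad 3 to align 4 for pitch; pitch at 8 (size 4, align 4) → ends 12; total 12 bytes, alignment 4
depth at 0 (size 20, align 4) → ends 20
format at 20 (size 1, align 1) → ends 21
pad 3 to align 4 for width
width at 24 (size 12, align 4) → ends 36
mip_level at 36 (size 4, align 4) → ends 40
layer at 40 (size 2, align 2) → ends 42
pad 2 to align 4 for channels
channels at 44 (size 20, align 4) → ends 64
total 64 bytes, alignment 4
— Event2 —
channels at 0 (size 20, align 4) → ends 20
layer at 20 (size 2, align 2) → ends 22
pad 2 to align 4 for depth
depth at 24 (size 20, align 4) → ends 44
format at 44 (size 1, align 1) → ends 45
pad 3 to align 4 for mip_level
mip_level at 48 (size 4, align 4) → ends 52
width at 52 (size 12, align 4) → ends 64
total 64 bytes, alignment 4
64 − 64 = 0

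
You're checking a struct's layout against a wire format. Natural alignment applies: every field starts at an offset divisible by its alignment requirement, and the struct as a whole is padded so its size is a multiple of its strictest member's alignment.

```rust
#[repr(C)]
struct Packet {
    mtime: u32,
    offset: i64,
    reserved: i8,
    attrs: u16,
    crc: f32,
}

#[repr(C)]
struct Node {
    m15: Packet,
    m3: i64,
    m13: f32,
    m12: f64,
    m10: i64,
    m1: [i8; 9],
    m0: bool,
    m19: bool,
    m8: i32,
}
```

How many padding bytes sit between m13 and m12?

4

Packet: 0..4  mtime  (4B, 4-aligned); 4..8  -- padding (4B); 8..16  offset  (8B, 8-aligned); 16..17  reserved  (1B, 1-aligned); 17..18  -- padding (1B); 18..20  attrs  (2B, 2-aligned); 20..24  crc  (4B, 4-aligned); sizeof = 24, alignof = 8
0..24  m15  (24B, 8-aligned)
24..32  m3  (8B, 8-aligned)
32..36  m13  (4B, 4-aligned)
36..40  -- padding (4B)
40..48  m12  (8B, 8-aligned)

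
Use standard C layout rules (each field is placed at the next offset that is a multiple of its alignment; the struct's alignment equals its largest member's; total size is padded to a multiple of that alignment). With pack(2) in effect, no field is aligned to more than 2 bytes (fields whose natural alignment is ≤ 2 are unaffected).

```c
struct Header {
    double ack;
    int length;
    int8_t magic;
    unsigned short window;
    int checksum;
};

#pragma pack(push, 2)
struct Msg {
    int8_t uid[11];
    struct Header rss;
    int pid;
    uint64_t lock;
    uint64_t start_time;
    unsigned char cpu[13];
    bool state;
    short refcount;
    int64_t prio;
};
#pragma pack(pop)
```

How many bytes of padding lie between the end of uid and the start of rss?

1

Header: 0..8  ack  (8B, 8-aligned); 8..12  length  (4B, 4-aligned); 12..13  magic  (1B, 1-aligned); 13..14  -- padding (1B); 14..16  window  (2B, 2-aligned); 16..20  checksum  (4B, 4-aligned); 20..24  -- tail padding (4B); sizeof = 24, alignof = 8
0..11  uid  (11B, 1-aligned)
11..12  -- padding (1B)
12..36  rss  (24B, 2-aligned)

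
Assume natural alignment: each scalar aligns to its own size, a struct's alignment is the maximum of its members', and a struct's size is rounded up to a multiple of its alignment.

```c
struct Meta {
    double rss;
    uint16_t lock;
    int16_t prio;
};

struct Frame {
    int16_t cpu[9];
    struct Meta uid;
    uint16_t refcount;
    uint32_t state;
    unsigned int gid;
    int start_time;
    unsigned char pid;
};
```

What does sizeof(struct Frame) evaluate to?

Meta: rss at 0 (size 8, align 8) → ends 8; lock at 8 (size 2, align 2) → ends 10; prio at 10 (size 2, align 2) → ends 12; tail pad 4 to reach multiple of 8; total 16 bytes, alignment 8
cpu at 0 (size 18, align 2) → ends 18
pad 6 to align 8 for uid
uid at 24 (size 16, align 8) → ends 40
refcount at 40 (size 2, align 2) → ends 42
pad 2 to align 4 for state
state at 44 (size 4, align 4) → ends 48
gid at 48 (size 4, align 4) → ends 52
start_time at 52 (size 4, align 4) → ends 56
pid at 56 (size 1, align 1) → ends 57
tail pad 7 to reach multiple of 8
total 64 bytes, alignment 8

64 bytes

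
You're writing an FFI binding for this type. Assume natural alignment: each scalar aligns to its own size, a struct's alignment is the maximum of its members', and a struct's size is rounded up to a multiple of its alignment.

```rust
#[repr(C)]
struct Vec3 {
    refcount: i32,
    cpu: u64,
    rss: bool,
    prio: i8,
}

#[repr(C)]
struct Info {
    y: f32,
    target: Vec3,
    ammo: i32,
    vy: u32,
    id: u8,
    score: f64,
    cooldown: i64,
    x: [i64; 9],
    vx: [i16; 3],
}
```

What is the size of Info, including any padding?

Vec3: refcount at 0 (size 4, align 4) → ends 4; pad 4 to align 8 for cpu; cpu at 8 (size 8, align 8) → ends 16; rss at 16 (size 1, align 1) → ends 17; prio at 17 (size 1, align 1) → ends 18; tail pad 6 to reach multiple of 8; total 24 bytes, alignment 8
y at 0 (size 4, align 4) → ends 4
pad 4 to align 8 for target
target at 8 (size 24, align 8) → ends 32
ammo at 32 (size 4, align 4) → ends 36
vy at 36 (size 4, align 4) → ends 40
id at 40 (size 1, align 1) → ends 41
pad 7 to align 8 for score
score at 48 (size 8, align 8) → ends 56
cooldown at 56 (size 8, align 8) → ends 64
x at 64 (size 72, align 8) → ends 136
vx at 136 (size 6, align 2) → ends 142
tail pad 2 to reach multiple of 8
total 144 bytes, alignment 8

144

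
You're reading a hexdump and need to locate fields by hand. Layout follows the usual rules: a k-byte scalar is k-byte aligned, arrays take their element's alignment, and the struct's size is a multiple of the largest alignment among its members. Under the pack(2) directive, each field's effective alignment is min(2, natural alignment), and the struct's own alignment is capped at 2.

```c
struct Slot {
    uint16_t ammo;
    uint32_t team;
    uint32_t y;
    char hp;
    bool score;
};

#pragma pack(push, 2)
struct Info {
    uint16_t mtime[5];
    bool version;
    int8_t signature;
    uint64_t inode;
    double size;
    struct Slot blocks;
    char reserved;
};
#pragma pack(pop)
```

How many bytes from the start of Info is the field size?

Slot: 0..2  ammo  (2B, 2-aligned); 2..4  -- padding (2B); 4..8  team  (4B, 4-aligned); 8..12  y  (4B, 4-aligned); 12..13  hp  (1B, 1-aligned); 13..14  score  (1B, 1-aligned); 14..16  -- tail padding (2B); sizeof = 16, alignof = 4
0..10  mtime  (10B, 2-aligned)
10..11  version  (1B, 1-aligned)
11..12  signature  (1B, 1-aligned)
12..20  inode  (8B, 2-aligned)
20..28  size  (8B, 2-aligned)

20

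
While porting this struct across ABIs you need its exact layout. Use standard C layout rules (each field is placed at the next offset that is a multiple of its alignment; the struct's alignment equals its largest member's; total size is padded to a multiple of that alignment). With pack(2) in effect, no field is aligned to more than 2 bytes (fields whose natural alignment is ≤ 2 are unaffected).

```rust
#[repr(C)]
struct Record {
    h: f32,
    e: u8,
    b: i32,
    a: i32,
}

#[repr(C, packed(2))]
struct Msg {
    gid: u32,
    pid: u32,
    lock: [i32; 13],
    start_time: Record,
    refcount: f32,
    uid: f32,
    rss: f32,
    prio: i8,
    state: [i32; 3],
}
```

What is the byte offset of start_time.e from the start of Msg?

Record: 0..4  h  (4B, 4-aligned); 4..5  e  (1B, 1-aligned); 5..8  -- padding (3B); 8..12  b  (4B, 4-aligned); 12..16  a  (4B, 4-aligned); sizeof = 16, alignof = 4
0..4  gid  (4B, 2-aligned)
4..8  pid  (4B, 2-aligned)
8..60  lock  (52B, 2-aligned)
60..76  start_time  (16B, 2-aligned)
within Record: e at 4
60 + 4 = 64

64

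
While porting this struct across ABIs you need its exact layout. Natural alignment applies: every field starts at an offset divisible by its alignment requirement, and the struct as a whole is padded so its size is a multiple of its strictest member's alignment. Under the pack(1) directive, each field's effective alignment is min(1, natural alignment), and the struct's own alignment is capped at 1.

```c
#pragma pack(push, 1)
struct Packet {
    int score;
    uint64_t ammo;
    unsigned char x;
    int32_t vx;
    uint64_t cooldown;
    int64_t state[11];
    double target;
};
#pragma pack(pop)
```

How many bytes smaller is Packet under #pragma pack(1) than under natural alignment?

natural layout:
  @0: score [4B, align 4] → 4
  +4 pad (align 8)
  @8: ammo [8B, align 8] → 16
  @16: x [1B, align 1] → 17
  +3 pad (align 4)
  @20: vx [4B, align 4] → 24
  @24: cooldown [8B, align 8] → 32
  @32: state [88B, align 8] → 120
  @120: target [8B, align 8] → 128
  size 128, align 8
packed(1) layout:
  @0: score [4B, align 1] → 4
  @4: ammo [8B, align 1] → 12
  @12: x [1B, align 1] → 13
  @13: vx [4B, align 1] → 17
  @17: cooldown [8B, align 1] → 25
  @25: state [88B, align 1] → 113
  @113: target [8B, align 1] → 121
  size 121, align 1
128 − 121 = 7

7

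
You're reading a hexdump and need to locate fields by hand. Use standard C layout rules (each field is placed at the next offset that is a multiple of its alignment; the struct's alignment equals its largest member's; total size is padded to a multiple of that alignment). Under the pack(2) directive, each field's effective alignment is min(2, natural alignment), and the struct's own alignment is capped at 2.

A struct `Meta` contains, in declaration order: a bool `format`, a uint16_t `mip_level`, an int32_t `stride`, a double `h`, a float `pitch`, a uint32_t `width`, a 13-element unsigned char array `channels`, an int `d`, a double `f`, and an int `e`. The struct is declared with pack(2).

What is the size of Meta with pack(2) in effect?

54

@0: format [1B, align 1] → 1
+1 pad (align 2)
@2: mip_level [2B, align 2] → 4
@4: stride [4B, align 2] → 8
@8: h [8B, align 2] → 16
@16: pitch [4B, align 2] → 20
@20: width [4B, align 2] → 24
@24: channels [13B, align 1] → 37
+1 pad (align 2)
@38: d [4B, align 2] → 42
@42: f [8B, align 2] → 50
@50: e [4B, align 2] → 54
size 54, align 2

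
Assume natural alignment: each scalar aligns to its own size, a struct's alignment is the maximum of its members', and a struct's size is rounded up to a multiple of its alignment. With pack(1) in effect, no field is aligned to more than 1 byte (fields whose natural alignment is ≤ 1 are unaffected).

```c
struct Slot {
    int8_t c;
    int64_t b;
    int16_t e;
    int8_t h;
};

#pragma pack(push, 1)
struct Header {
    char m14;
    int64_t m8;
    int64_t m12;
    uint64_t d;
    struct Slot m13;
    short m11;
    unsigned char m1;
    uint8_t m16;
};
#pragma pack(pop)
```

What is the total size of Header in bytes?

53 bytes

Slot: @0: c [1B, align 1] → 1; +7 pad (align 8); @8: b [8B, align 8] → 16; @16: e [2B, align 2] → 18; @18: h [1B, align 1] → 19; +5 tail pad (align 8); size 24, align 8
@0: m14 [1B, align 1] → 1
@1: m8 [8B, align 1] → 9
@9: m12 [8B, align 1] → 17
@17: d [8B, align 1] → 25
@25: m13 [24B, align 1] → 49
@49: m11 [2B, align 1] → 51
@51: m1 [1B, align 1] → 52
@52: m16 [1B, align 1] → 53
size 53, align 1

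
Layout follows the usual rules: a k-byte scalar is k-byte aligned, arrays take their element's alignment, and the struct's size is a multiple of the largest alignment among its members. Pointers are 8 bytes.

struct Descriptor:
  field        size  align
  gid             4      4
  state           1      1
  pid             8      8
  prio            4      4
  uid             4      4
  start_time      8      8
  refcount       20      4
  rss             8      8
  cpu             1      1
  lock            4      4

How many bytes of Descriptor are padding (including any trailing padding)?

@0: gid [4B, align 4] → 4
@4: state [1B, align 1] → 5
+3 pad (align 8)
@8: pid [8B, align 8] → 16
@16: prio [4B, align 4] → 20
@20: uid [4B, align 4] → 24
@24: start_time [8B, align 8] → 32
@32: refcount [20B, align 4] → 52
+4 pad (align 8)
@56: rss [8B, align 8] → 64
@64: cpu [1B, align 1] → 65
+3 pad (align 4)
@68: lock [4B, align 4] → 72
size 72, align 8
data bytes 62, size 72 → padding 10

10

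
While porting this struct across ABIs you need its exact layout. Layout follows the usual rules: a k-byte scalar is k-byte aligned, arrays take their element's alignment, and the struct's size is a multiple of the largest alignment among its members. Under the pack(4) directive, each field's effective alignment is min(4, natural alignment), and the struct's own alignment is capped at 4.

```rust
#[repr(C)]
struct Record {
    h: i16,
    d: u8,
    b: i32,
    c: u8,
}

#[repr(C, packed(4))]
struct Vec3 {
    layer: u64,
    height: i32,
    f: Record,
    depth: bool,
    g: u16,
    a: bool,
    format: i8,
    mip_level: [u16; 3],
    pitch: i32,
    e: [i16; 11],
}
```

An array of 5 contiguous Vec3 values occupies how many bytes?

320

Record: @0: h [2B, align 2] → 2; @2: d [1B, align 1] → 3; +1 pad (align 4); @4: b [4B, align 4] → 8; @8: c [1B, align 1] → 9; +3 tail pad (align 4); size 12, align 4
@0: layer [8B, align 4] → 8
@8: height [4B, align 4] → 12
@12: f [12B, align 4] → 24
@24: depth [1B, align 1] → 25
+1 pad (align 2)
@26: g [2B, align 2] → 28
@28: a [1B, align 1] → 29
@29: format [1B, align 1] → 30
@30: mip_level [6B, align 2] → 36
@36: pitch [4B, align 4] → 40
@40: e [22B, align 2] → 62
+2 tail pad (align 4)
size 64, align 4
array of 5: 5 × 64 = 320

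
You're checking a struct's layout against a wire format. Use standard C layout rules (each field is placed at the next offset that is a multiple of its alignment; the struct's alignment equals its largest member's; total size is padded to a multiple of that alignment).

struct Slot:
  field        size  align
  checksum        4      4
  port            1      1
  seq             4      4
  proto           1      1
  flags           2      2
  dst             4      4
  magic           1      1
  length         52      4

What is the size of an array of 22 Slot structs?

checksum at 0 (size 4, align 4) → ends 4
port at 4 (size 1, align 1) → ends 5
pad 3 to align 4 for seq
seq at 8 (size 4, align 4) → ends 12
proto at 12 (size 1, align 1) → ends 13
pad 1 to align 2 for flags
flags at 14 (size 2, align 2) → ends 16
dst at 16 (size 4, align 4) → ends 20
magic at 20 (size 1, align 1) → ends 21
pad 3 to align 4 for length
length at 24 (size 52, align 4) → ends 76
total 76 bytes, alignment 4
array of 22: 22 × 76 = 1672

1672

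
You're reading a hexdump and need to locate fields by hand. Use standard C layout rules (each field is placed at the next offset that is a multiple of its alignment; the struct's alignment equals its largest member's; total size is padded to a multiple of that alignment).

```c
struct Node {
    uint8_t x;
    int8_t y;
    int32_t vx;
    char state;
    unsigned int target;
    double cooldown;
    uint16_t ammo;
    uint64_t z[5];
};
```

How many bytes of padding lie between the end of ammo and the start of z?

x at 0 (size 1, align 1) → ends 1
y at 1 (size 1, align 1) → ends 2
pad 2 to align 4 for vx
vx at 4 (size 4, align 4) → ends 8
state at 8 (size 1, align 1) → ends 9
pad 3 to align 4 for target
target at 12 (size 4, align 4) → ends 16
cooldown at 16 (size 8, align 8) → ends 24
ammo at 24 (size 2, align 2) → ends 26
pad 6 to align 8 for z
z at 32 (size 40, align 8) → ends 72

6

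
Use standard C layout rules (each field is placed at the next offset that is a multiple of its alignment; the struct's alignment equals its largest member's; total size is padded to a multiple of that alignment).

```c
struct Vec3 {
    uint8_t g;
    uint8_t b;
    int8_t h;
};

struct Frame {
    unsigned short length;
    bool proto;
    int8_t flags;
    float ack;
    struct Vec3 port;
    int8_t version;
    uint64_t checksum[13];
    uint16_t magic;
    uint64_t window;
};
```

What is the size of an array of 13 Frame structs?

1768

Vec3: g at 0 (size 1, align 1) → ends 1; b at 1 (size 1, align 1) → ends 2; h at 2 (size 1, align 1) → ends 3; total 3 bytes, alignment 1
length at 0 (size 2, align 2) → ends 2
proto at 2 (size 1, align 1) → ends 3
flags at 3 (size 1, align 1) → ends 4
ack at 4 (size 4, align 4) → ends 8
port at 8 (size 3, align 1) → ends 11
version at 11 (size 1, align 1) → ends 12
pad 4 to align 8 for checksum
checksum at 16 (size 104, align 8) → ends 120
magic at 120 (size 2, align 2) → ends 122
pad 6 to align 8 for window
window at 128 (size 8, align 8) → ends 136
total 136 bytes, alignment 8
array of 13: 13 × 136 = 1768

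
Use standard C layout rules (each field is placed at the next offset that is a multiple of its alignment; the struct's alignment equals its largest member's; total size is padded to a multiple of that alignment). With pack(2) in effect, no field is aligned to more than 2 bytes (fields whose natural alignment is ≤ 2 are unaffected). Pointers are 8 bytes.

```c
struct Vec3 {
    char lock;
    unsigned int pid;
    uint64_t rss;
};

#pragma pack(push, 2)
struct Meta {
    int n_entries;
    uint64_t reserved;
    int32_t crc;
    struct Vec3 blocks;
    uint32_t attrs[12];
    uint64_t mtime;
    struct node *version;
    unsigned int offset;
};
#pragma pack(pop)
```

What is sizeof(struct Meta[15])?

Vec3: 0..1  lock  (1B, 1-aligned); 1..4  -- padding (3B); 4..8  pid  (4B, 4-aligned); 8..16  rss  (8B, 8-aligned); sizeof = 16, alignof = 8
0..4  n_entries  (4B, 2-aligned)
4..12  reserved  (8B, 2-aligned)
12..16  crc  (4B, 2-aligned)
16..32  blocks  (16B, 2-aligned)
32..80  attrs  (48B, 2-aligned)
80..88  mtime  (8B, 2-aligned)
88..96  version  (8B, 2-aligned)
96..100  offset  (4B, 2-aligned)
sizeof = 100, alignof = 2
array of 15: 15 × 100 = 1500

1500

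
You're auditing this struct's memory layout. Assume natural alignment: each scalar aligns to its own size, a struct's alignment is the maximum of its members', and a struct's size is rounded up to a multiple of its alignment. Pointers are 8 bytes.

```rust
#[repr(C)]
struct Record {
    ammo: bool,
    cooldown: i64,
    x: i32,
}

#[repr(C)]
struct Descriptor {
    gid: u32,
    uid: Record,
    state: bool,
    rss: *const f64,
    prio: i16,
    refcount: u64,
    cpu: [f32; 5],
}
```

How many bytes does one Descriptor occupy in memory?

88 bytes

Record: 0..1  ammo  (1B, 1-aligned); 1..8  -- padding (7B); 8..16  cooldown  (8B, 8-aligned); 16..20  x  (4B, 4-aligned); 20..24  -- tail padding (4B); sizeof = 24, alignof = 8
0..4  gid  (4B, 4-aligned)
4..8  -- padding (4B)
8..32  uid  (24B, 8-aligned)
32..33  state  (1B, 1-aligned)
33..40  -- padding (7B)
40..48  rss  (8B, 8-aligned)
48..50  prio  (2B, 2-aligned)
50..56  -- padding (6B)
56..64  refcount  (8B, 8-aligned)
64..84  cpu  (20B, 4-aligned)
84..88  -- tail padding (4B)
sizeof = 88, alignof = 8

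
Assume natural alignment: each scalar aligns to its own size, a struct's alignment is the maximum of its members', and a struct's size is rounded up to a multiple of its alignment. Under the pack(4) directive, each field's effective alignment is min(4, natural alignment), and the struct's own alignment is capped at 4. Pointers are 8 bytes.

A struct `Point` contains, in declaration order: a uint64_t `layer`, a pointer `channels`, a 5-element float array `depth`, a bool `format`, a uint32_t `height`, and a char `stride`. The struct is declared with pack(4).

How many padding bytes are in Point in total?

0..8  layer  (8B, 4-aligned)
8..16  channels  (8B, 4-aligned)
16..36  depth  (20B, 4-aligned)
36..37  format  (1B, 1-aligned)
37..40  -- padding (3B)
40..44  height  (4B, 4-aligned)
44..45  stride  (1B, 1-aligned)
45..48  -- tail padding (3B)
sizeof = 48, alignof = 4
data bytes 42, size 48 → padding 6

6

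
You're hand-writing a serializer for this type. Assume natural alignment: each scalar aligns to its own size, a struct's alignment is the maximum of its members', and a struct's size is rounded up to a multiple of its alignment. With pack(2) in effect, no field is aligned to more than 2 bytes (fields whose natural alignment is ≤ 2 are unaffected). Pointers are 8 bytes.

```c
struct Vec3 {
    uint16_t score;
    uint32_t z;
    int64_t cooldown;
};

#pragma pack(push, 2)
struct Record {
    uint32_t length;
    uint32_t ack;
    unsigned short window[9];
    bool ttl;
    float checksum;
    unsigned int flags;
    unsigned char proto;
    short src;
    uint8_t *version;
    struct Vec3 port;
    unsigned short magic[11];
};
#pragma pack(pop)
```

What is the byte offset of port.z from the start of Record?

52

Vec3: score at 0 (size 2, align 2) → ends 2; pad 2 to align 4 for z; z at 4 (size 4, align 4) → ends 8; cooldown at 8 (size 8, align 8) → ends 16; total 16 bytes, alignment 8
length at 0 (size 4, align 2) → ends 4
ack at 4 (size 4, align 2) → ends 8
window at 8 (size 18, align 2) → ends 26
ttl at 26 (size 1, align 1) → ends 27
pad 1 to align 2 for checksum
checksum at 28 (size 4, align 2) → ends 32
flags at 32 (size 4, align 2) → ends 36
proto at 36 (size 1, align 1) → ends 37
pad 1 to align 2 for src
src at 38 (size 2, align 2) → ends 40
version at 40 (size 8, align 2) → ends 48
port at 48 (size 16, align 2) → ends 64
within Vec3: z at 4
48 + 4 = 52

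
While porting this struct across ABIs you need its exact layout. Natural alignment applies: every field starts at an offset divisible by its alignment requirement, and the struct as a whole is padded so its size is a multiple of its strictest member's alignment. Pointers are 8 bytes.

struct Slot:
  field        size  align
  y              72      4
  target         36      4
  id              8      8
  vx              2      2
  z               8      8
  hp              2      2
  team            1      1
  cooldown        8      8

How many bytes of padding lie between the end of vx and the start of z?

y at 0 (size 72, align 4) → ends 72
target at 72 (size 36, align 4) → ends 108
pad 4 to align 8 for id
id at 112 (size 8, align 8) → ends 120
vx at 120 (size 2, align 2) → ends 122
pad 6 to align 8 for z
z at 128 (size 8, align 8) → ends 136

6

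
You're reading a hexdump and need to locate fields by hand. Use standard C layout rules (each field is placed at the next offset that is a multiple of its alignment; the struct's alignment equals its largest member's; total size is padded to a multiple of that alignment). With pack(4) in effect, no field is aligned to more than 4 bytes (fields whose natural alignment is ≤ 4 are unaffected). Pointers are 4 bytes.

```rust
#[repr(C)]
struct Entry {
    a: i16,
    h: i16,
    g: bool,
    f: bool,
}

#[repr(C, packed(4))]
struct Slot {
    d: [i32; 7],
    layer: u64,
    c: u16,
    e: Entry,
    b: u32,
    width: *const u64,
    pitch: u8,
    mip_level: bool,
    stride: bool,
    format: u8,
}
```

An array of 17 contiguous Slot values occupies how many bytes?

Entry: 0..2  a  (2B, 2-aligned); 2..4  h  (2B, 2-aligned); 4..5  g  (1B, 1-aligned); 5..6  f  (1B, 1-aligned); sizeof = 6, alignof = 2
0..28  d  (28B, 4-aligned)
28..36  layer  (8B, 4-aligned)
36..38  c  (2B, 2-aligned)
38..44  e  (6B, 2-aligned)
44..48  b  (4B, 4-aligned)
48..52  width  (4B, 4-aligned)
52..53  pitch  (1B, 1-aligned)
53..54  mip_level  (1B, 1-aligned)
54..55  stride  (1B, 1-aligned)
55..56  format  (1B, 1-aligned)
sizeof = 56, alignof = 4
array of 17: 17 × 56 = 952

952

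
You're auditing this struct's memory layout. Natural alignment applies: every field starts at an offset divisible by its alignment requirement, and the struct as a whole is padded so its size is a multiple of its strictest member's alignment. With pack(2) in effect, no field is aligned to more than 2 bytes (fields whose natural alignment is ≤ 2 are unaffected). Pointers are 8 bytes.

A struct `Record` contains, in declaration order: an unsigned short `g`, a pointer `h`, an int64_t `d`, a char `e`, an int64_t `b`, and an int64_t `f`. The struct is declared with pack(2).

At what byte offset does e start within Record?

18

0..2  g  (2B, 2-aligned)
2..10  h  (8B, 2-aligned)
10..18  d  (8B, 2-aligned)
18..19  e  (1B, 1-aligned)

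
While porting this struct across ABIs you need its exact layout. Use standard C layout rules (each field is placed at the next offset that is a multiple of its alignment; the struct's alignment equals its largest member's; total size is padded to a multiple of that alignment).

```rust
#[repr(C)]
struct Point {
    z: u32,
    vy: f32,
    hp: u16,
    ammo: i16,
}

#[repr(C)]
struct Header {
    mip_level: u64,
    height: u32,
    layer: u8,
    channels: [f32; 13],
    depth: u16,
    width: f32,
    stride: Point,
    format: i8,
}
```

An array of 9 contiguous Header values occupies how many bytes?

864

Point: 0..4  z  (4B, 4-aligned); 4..8  vy  (4B, 4-aligned); 8..10  hp  (2B, 2-aligned); 10..12  ammo  (2B, 2-aligned); sizeof = 12, alignof = 4
0..8  mip_level  (8B, 8-aligned)
8..12  height  (4B, 4-aligned)
12..13  layer  (1B, 1-aligned)
13..16  -- padding (3B)
16..68  channels  (52B, 4-aligned)
68..70  depth  (2B, 2-aligned)
70..72  -- padding (2B)
72..76  width  (4B, 4-aligned)
76..88  stride  (12B, 4-aligned)
88..89  format  (1B, 1-aligned)
89..96  -- tail padding (7B)
sizeof = 96, alignof = 8
array of 9: 9 × 96 = 864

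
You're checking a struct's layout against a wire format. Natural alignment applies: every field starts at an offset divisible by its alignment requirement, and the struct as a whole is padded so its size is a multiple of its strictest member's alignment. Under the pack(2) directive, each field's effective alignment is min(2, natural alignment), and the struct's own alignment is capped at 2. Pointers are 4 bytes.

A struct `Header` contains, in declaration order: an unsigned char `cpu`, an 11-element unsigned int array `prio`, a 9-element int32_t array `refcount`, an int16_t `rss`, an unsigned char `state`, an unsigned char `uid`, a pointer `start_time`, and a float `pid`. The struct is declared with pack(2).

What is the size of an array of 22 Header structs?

2068

cpu at 0 (size 1, align 1) → ends 1
pad 1 to align 2 for prio
prio at 2 (size 44, align 2) → ends 46
refcount at 46 (size 36, align 2) → ends 82
rss at 82 (size 2, align 2) → ends 84
state at 84 (size 1, align 1) → ends 85
uid at 85 (size 1, align 1) → ends 86
start_time at 86 (size 4, align 2) → ends 90
pid at 90 (size 4, align 2) → ends 94
total 94 bytes, alignment 2
array of 22: 22 × 94 = 2068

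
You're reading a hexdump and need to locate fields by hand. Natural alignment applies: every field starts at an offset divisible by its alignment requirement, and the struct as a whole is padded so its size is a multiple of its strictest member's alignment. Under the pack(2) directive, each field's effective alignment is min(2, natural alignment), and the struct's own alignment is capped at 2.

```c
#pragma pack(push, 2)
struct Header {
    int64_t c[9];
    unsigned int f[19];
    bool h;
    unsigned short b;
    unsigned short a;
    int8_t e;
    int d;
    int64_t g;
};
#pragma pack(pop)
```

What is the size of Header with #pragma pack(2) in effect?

168

@0: c [72B, align 2] → 72
@72: f [76B, align 2] → 148
@148: h [1B, align 1] → 149
+1 pad (align 2)
@150: b [2B, align 2] → 152
@152: a [2B, align 2] → 154
@154: e [1B, align 1] → 155
+1 pad (align 2)
@156: d [4B, align 2] → 160
@160: g [8B, align 2] → 168
size 168, align 2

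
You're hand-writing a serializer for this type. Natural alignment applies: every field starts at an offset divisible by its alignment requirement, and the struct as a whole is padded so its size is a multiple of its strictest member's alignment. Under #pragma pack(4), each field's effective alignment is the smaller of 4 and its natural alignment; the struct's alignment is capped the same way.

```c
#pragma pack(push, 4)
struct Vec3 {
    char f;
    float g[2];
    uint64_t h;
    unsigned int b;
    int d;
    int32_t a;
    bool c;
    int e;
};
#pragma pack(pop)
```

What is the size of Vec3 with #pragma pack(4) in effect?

f at 0 (size 1, align 1) → ends 1
pad 3 to align 4 for g
g at 4 (size 8, align 4) → ends 12
h at 12 (size 8, align 4) → ends 20
b at 20 (size 4, align 4) → ends 24
d at 24 (size 4, align 4) → ends 28
a at 28 (size 4, align 4) → ends 32
c at 32 (size 1, align 1) → ends 33
pad 3 to align 4 for e
e at 36 (size 4, align 4) → ends 40
total 40 bytes, alignment 4

40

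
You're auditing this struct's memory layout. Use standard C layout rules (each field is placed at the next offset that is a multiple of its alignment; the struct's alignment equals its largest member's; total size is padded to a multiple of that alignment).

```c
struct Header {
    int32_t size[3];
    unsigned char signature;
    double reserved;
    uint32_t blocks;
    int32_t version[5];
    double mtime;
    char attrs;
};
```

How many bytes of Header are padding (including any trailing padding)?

0..12  size  (12B, 4-aligned)
12..13  signature  (1B, 1-aligned)
13..16  -- padding (3B)
16..24  reserved  (8B, 8-aligned)
24..28  blocks  (4B, 4-aligned)
28..48  version  (20B, 4-aligned)
48..56  mtime  (8B, 8-aligned)
56..57  attrs  (1B, 1-aligned)
57..64  -- tail padding (7B)
sizeof = 64, alignof = 8
data bytes 54, size 64 → padding 10

10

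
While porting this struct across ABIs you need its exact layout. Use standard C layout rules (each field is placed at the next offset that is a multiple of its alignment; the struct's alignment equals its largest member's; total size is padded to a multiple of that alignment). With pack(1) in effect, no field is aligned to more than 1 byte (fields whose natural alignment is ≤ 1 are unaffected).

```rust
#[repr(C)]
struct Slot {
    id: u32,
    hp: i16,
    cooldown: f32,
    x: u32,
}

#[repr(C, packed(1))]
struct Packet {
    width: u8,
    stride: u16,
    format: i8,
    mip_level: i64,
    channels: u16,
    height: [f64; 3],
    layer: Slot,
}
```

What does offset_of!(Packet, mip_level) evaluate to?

4

Slot: @0: id [4B, align 4] → 4; @4: hp [2B, align 2] → 6; +2 pad (align 4); @8: cooldown [4B, align 4] → 12; @12: x [4B, align 4] → 16; size 16, align 4
@0: width [1B, align 1] → 1
@1: stride [2B, align 1] → 3
@3: format [1B, align 1] → 4
@4: mip_level [8B, align 1] → 12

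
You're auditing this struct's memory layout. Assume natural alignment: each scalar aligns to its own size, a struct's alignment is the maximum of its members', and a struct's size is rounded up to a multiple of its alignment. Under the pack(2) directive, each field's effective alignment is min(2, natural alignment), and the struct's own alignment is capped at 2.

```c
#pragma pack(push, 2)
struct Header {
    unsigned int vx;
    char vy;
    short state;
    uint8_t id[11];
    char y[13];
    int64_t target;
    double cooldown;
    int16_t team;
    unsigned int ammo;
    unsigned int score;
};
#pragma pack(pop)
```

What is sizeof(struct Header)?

58

0..4  vx  (4B, 2-aligned)
4..5  vy  (1B, 1-aligned)
5..6  -- padding (1B)
6..8  state  (2B, 2-aligned)
8..19  id  (11B, 1-aligned)
19..32  y  (13B, 1-aligned)
32..40  target  (8B, 2-aligned)
40..48  cooldown  (8B, 2-aligned)
48..50  team  (2B, 2-aligned)
50..54  ammo  (4B, 2-aligned)
54..58  score  (4B, 2-aligned)
sizeof = 58, alignof = 2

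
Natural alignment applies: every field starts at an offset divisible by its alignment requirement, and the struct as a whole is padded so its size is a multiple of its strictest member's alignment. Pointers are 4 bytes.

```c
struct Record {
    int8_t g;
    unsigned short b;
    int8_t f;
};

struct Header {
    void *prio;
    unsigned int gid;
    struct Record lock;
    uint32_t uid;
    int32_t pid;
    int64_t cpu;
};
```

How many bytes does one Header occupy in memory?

Record: @0: g [1B, align 1] → 1; +1 pad (align 2); @2: b [2B, align 2] → 4; @4: f [1B, align 1] → 5; +1 tail pad (align 2); size 6, align 2
@0: prio [4B, align 4] → 4
@4: gid [4B, align 4] → 8
@8: lock [6B, align 2] → 14
+2 pad (align 4)
@16: uid [4B, align 4] → 20
@20: pid [4B, align 4] → 24
@24: cpu [8B, align 8] → 32
size 32, align 8

32 bytes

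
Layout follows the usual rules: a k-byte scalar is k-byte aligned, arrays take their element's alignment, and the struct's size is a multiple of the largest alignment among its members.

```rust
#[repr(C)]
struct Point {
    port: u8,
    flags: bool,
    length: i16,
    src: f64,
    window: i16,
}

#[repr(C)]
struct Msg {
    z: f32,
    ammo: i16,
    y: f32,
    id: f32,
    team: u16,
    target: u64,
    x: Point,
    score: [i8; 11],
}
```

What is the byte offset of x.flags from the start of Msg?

Point: port at 0 (size 1, align 1) → ends 1; flags at 1 (size 1, align 1) → ends 2; length at 2 (size 2, align 2) → ends 4; pad 4 to align 8 for src; src at 8 (size 8, align 8) → ends 16; window at 16 (size 2, align 2) → ends 18; tail pad 6 to reach multiple of 8; total 24 bytes, alignment 8
z at 0 (size 4, align 4) → ends 4
ammo at 4 (size 2, align 2) → ends 6
pad 2 to align 4 for y
y at 8 (size 4, align 4) → ends 12
id at 12 (size 4, align 4) → ends 16
team at 16 (size 2, align 2) → ends 18
pad 6 to align 8 for target
target at 24 (size 8, align 8) → ends 32
x at 32 (size 24, align 8) → ends 56
within Point: flags at 1
32 + 1 = 33

33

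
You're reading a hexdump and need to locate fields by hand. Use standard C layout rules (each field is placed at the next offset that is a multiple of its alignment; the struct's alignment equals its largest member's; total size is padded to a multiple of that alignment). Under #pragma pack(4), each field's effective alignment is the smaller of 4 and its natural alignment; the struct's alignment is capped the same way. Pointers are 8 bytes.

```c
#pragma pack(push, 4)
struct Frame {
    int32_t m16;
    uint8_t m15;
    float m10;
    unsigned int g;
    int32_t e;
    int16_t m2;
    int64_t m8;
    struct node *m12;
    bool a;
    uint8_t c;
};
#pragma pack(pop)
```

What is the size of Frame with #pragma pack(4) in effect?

44

0..4  m16  (4B, 4-aligned)
4..5  m15  (1B, 1-aligned)
5..8  -- padding (3B)
8..12  m10  (4B, 4-aligned)
12..16  g  (4B, 4-aligned)
16..20  e  (4B, 4-aligned)
20..22  m2  (2B, 2-aligned)
22..24  -- padding (2B)
24..32  m8  (8B, 4-aligned)
32..40  m12  (8B, 4-aligned)
40..41  a  (1B, 1-aligned)
41..42  c  (1B, 1-aligned)
42..44  -- tail padding (2B)
sizeof = 44, alignof = 4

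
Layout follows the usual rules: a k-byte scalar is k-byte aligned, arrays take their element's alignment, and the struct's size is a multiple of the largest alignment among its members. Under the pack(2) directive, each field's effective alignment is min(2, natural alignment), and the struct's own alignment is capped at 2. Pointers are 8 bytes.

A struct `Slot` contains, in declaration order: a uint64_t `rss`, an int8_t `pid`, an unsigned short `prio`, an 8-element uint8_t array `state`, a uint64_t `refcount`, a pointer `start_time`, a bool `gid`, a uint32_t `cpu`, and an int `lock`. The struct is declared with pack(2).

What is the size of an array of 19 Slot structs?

@0: rss [8B, align 2] → 8
@8: pid [1B, align 1] → 9
+1 pad (align 2)
@10: prio [2B, align 2] → 12
@12: state [8B, align 1] → 20
@20: refcount [8B, align 2] → 28
@28: start_time [8B, align 2] → 36
@36: gid [1B, align 1] → 37
+1 pad (align 2)
@38: cpu [4B, align 2] → 42
@42: lock [4B, align 2] → 46
size 46, align 2
array of 19: 19 × 46 = 874

874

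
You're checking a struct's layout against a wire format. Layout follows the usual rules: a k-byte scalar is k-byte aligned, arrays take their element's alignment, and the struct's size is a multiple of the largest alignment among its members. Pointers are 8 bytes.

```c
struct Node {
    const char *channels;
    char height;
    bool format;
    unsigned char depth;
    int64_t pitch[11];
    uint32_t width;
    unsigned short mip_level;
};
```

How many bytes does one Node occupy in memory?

112 bytes

channels at 0 (size 8, align 8) → ends 8
height at 8 (size 1, align 1) → ends 9
format at 9 (size 1, align 1) → ends 10
depth at 10 (size 1, align 1) → ends 11
pad 5 to align 8 for pitch
pitch at 16 (size 88, align 8) → ends 104
width at 104 (size 4, align 4) → ends 108
mip_level at 108 (size 2, align 2) → ends 110
tail pad 2 to reach multiple of 8
total 112 bytes, alignment 8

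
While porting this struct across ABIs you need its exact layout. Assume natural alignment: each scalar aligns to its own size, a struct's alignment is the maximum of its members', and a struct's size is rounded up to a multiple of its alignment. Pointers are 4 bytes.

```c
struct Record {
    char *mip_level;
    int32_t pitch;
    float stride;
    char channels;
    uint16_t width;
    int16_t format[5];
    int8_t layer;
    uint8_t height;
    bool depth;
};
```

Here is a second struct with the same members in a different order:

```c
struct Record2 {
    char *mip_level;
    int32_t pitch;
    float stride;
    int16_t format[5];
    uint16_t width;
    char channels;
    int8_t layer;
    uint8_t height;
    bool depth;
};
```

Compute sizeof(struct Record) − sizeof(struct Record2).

0..4  mip_level  (4B, 4-aligned)
4..8  pitch  (4B, 4-aligned)
8..12  stride  (4B, 4-aligned)
12..13  channels  (1B, 1-aligned)
13..14  -- padding (1B)
14..16  width  (2B, 2-aligned)
16..26  format  (10B, 2-aligned)
26..27  layer  (1B, 1-aligned)
27..28  height  (1B, 1-aligned)
28..29  depth  (1B, 1-aligned)
29..32  -- tail padding (3B)
sizeof = 32, alignof = 4
— Record2 —
0..4  mip_level  (4B, 4-aligned)
4..8  pitch  (4B, 4-aligned)
8..12  stride  (4B, 4-aligned)
12..22  format  (10B, 2-aligned)
22..24  width  (2B, 2-aligned)
24..25  channels  (1B, 1-aligned)
25..26  layer  (1B, 1-aligned)
26..27  height  (1B, 1-aligned)
27..28  depth  (1B, 1-aligned)
sizeof = 28, alignof = 4
32 − 28 = 4

4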